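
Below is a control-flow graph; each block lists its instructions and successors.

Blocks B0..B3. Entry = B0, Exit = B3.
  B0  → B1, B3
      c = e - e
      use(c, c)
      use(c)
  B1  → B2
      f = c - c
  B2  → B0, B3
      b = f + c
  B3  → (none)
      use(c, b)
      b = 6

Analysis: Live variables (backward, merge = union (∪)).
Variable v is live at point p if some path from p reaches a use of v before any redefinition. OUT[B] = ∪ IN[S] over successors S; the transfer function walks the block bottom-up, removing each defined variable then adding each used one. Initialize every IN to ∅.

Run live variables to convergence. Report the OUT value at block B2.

Converged values:
  B0: | IN={b, e} | OUT={b, c, e}
  B1: | IN={c, e} | OUT={c, e, f}
  B2: | IN={c, e, f} | OUT={b, c, e}
  B3: | IN={b, c} | OUT={}

Merge at B2: OUT[B2] = IN[B0] ⊔ IN[B3] = {b, c, e}

Answer: {b, c, e}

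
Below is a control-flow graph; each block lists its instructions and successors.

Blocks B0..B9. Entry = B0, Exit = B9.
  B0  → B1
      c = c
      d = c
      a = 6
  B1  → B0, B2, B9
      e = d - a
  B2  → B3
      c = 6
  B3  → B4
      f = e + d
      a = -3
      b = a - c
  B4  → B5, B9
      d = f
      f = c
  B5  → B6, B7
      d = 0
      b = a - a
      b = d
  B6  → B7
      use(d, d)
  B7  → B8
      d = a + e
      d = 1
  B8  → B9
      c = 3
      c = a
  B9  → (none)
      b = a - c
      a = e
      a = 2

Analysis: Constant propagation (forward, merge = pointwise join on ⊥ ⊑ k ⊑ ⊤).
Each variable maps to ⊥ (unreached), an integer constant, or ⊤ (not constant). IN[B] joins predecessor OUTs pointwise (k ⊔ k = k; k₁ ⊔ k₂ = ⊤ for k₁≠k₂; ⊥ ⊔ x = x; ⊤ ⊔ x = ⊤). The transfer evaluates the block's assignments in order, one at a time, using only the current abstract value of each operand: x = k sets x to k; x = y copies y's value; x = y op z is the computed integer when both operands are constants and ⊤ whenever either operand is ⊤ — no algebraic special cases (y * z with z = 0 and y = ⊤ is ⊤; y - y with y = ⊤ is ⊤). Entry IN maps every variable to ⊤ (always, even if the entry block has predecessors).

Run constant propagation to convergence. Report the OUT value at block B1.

Answer: {a: 6, b: ⊤, c: ⊤, d: ⊤, e: ⊤, f: ⊤}

Working:
Fixpoint table:
  B0:   IN=(all ⊤)   OUT={a:6; rest ⊤}
  B1:   IN={a:6; rest ⊤}   OUT={a:6; rest ⊤}
  B2:   IN={a:6; rest ⊤}   OUT={a:6, c:6; rest ⊤}
  B3:   IN={a:6, c:6; rest ⊤}   OUT={a:-3, b:-9, c:6; rest ⊤}
  B4:   IN={a:-3, b:-9, c:6; rest ⊤}   OUT={a:-3, b:-9, c:6, f:6; rest ⊤}
  B5:   IN={a:-3, b:-9, c:6, f:6; rest ⊤}   OUT={a:-3, b:0, c:6, d:0, f:6; rest ⊤}
  B6:   IN={a:-3, b:0, c:6, d:0, f:6; rest ⊤}   OUT={a:-3, b:0, c:6, d:0, f:6; rest ⊤}
  B7:   IN={a:-3, b:0, c:6, d:0, f:6; rest ⊤}   OUT={a:-3, b:0, c:6, d:1, f:6; rest ⊤}
  B8:   IN={a:-3, b:0, c:6, d:1, f:6; rest ⊤}   OUT={a:-3, b:0, c:-3, d:1, f:6; rest ⊤}
  B9:   IN=(all ⊤)   OUT={a:2; rest ⊤}

Merge at B1: IN[B1] = OUT[B0] = {a: 6, b: ⊤, c: ⊤, d: ⊤, e: ⊤, f: ⊤}
Applying B1's transfer function to that IN value gives OUT[B1] (row B1 above).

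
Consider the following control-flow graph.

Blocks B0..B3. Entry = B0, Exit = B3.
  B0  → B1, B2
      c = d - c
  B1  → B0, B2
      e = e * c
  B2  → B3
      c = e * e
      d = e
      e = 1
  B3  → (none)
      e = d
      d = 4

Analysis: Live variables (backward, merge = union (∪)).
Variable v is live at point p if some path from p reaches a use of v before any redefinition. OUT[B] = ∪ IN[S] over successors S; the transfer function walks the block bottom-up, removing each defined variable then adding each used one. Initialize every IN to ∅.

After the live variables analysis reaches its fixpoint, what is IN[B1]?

Answer: {c, d, e}

Working:
Per-block solution:
  B0:   IN={c, d, e}   OUT={c, d, e}
  B1:   IN={c, d, e}   OUT={c, d, e}
  B2:   IN={e}   OUT={d}
  B3:   IN={d}   OUT={}

Merge at B1: OUT[B1] = IN[B0] ⊔ IN[B2] = {c, d, e}
Applying B1's transfer function to that OUT value gives IN[B1] (row B1 above).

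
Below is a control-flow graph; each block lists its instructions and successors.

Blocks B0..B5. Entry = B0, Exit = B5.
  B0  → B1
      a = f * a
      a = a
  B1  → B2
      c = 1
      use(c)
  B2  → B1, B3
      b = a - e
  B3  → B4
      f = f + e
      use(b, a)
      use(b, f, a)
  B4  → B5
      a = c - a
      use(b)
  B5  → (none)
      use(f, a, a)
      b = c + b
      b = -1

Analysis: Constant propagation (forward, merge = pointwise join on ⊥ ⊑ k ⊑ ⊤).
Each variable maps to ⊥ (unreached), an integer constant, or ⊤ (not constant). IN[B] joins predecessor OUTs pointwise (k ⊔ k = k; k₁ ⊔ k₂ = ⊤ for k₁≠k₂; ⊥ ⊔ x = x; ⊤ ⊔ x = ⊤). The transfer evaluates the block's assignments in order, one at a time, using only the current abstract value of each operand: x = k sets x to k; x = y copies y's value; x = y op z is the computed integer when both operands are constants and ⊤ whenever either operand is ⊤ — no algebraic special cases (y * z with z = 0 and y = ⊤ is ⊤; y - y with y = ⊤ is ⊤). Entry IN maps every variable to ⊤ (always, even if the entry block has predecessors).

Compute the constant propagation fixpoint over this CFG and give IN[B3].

Converged values:
  B0:  IN=(all ⊤)  OUT=(all ⊤)
  B1:  IN=(all ⊤)  OUT={c:1; rest ⊤}
  B2:  IN={c:1; rest ⊤}  OUT={c:1; rest ⊤}
  B3:  IN={c:1; rest ⊤}  OUT={c:1; rest ⊤}
  B4:  IN={c:1; rest ⊤}  OUT={c:1; rest ⊤}
  B5:  IN={c:1; rest ⊤}  OUT={b:-1, c:1; rest ⊤}

Merge at B3: IN[B3] = OUT[B2] = {a: ⊤, b: ⊤, c: 1, d: ⊤, e: ⊤, f: ⊤}

Answer: {a: ⊤, b: ⊤, c: 1, d: ⊤, e: ⊤, f: ⊤}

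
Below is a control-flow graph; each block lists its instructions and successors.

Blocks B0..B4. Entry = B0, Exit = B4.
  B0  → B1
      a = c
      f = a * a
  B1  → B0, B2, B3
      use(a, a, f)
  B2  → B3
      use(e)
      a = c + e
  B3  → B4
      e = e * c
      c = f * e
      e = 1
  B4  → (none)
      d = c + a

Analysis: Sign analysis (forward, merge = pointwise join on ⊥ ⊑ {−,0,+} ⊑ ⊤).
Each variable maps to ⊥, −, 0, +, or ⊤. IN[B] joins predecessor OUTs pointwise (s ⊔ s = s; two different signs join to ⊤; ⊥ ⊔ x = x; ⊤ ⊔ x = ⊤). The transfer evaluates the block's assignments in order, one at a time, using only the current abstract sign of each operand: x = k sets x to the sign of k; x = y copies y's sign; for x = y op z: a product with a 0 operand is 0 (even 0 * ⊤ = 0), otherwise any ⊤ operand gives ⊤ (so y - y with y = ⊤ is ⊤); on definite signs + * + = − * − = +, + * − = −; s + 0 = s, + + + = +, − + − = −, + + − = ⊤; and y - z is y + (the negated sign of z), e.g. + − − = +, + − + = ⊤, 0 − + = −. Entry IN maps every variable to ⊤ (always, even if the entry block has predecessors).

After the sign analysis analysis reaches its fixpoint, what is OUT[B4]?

Answer: {a: ⊤, b: ⊤, c: ⊤, d: ⊤, e: +, f: ⊤}

Derivation:
Fixpoint table:
  B0:   IN=(all ⊤)   OUT=(all ⊤)
  B1:   IN=(all ⊤)   OUT=(all ⊤)
  B2:   IN=(all ⊤)   OUT=(all ⊤)
  B3:   IN=(all ⊤)   OUT={e:+; rest ⊤}
  B4:   IN={e:+; rest ⊤}   OUT={e:+; rest ⊤}

Merge at B4: IN[B4] = OUT[B3] = {a: ⊤, b: ⊤, c: ⊤, d: ⊤, e: +, f: ⊤}
Applying B4's transfer function to that IN value gives OUT[B4] (row B4 above).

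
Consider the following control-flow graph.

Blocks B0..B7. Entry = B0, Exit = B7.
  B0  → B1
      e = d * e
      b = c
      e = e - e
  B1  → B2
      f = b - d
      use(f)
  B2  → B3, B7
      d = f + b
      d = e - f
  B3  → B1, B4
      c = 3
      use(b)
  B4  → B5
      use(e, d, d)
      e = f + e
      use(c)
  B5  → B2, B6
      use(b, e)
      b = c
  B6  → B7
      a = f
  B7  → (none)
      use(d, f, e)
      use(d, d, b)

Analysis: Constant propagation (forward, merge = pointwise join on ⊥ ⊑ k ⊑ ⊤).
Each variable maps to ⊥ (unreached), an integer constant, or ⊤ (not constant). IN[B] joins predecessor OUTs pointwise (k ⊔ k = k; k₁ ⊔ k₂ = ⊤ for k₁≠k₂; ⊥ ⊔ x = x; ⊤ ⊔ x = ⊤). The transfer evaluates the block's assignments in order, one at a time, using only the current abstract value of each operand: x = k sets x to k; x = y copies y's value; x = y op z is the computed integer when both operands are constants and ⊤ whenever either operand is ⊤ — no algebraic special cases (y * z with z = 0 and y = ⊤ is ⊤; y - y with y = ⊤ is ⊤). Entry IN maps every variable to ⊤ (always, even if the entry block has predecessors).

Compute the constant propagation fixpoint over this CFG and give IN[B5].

Per-block solution:
  B0:  IN=(all ⊤)  OUT=(all ⊤)
  B1:  IN=(all ⊤)  OUT=(all ⊤)
  B2:  IN=(all ⊤)  OUT=(all ⊤)
  B3:  IN=(all ⊤)  OUT={c:3; rest ⊤}
  B4:  IN={c:3; rest ⊤}  OUT={c:3; rest ⊤}
  B5:  IN={c:3; rest ⊤}  OUT={b:3, c:3; rest ⊤}
  B6:  IN={b:3, c:3; rest ⊤}  OUT={b:3, c:3; rest ⊤}
  B7:  IN=(all ⊤)  OUT=(all ⊤)

Merge at B5: IN[B5] = OUT[B4] = {a: ⊤, b: ⊤, c: 3, d: ⊤, e: ⊤, f: ⊤}

Answer: {a: ⊤, b: ⊤, c: 3, d: ⊤, e: ⊤, f: ⊤}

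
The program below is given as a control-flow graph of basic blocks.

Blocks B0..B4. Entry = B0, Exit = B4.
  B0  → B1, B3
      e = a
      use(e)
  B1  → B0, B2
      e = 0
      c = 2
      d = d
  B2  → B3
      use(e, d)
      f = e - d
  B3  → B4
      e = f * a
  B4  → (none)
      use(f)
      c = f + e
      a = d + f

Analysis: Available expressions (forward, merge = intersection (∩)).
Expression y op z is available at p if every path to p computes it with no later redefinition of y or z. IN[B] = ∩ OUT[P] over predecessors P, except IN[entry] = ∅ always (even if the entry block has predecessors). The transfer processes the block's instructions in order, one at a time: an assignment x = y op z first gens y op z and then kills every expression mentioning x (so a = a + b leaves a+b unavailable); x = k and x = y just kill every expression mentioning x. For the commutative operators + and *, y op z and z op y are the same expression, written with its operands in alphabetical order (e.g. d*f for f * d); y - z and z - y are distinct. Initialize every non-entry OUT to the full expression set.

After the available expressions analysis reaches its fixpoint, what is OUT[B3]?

Answer: {a*f}

Derivation:
Per-block solution:
  B0:   IN={}   OUT={}
  B1:   IN={}   OUT={}
  B2:   IN={}   OUT={e-d}
  B3:   IN={}   OUT={a*f}
  B4:   IN={a*f}   OUT={d+f, e+f}

Merge at B3: IN[B3] = OUT[B0] ∩ OUT[B2] = {}
Applying B3's transfer function to that IN value gives OUT[B3] (row B3 above).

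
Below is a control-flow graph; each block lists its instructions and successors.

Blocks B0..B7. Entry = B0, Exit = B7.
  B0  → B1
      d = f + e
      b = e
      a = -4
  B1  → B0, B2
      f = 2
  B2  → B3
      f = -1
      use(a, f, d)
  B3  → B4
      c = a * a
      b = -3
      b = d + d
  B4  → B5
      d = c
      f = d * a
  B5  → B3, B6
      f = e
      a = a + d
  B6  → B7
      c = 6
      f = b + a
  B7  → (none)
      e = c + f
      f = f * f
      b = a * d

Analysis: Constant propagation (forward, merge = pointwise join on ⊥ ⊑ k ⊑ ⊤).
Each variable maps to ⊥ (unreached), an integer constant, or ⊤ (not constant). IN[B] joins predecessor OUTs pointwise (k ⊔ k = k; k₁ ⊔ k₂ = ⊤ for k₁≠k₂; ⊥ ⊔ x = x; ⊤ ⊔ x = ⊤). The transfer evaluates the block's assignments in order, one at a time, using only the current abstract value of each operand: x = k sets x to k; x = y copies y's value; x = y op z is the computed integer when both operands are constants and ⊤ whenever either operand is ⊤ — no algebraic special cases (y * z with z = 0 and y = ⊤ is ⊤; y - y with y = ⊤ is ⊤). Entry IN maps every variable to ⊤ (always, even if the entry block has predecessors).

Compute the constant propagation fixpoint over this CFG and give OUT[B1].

Answer: {a: -4, b: ⊤, c: ⊤, d: ⊤, e: ⊤, f: 2}

Working:
Per-block solution:
  B0:  IN=(all ⊤)  OUT={a:-4; rest ⊤}
  B1:  IN={a:-4; rest ⊤}  OUT={a:-4, f:2; rest ⊤}
  B2:  IN={a:-4, f:2; rest ⊤}  OUT={a:-4, f:-1; rest ⊤}
  B3:  IN=(all ⊤)  OUT=(all ⊤)
  B4:  IN=(all ⊤)  OUT=(all ⊤)
  B5:  IN=(all ⊤)  OUT=(all ⊤)
  B6:  IN=(all ⊤)  OUT={c:6; rest ⊤}
  B7:  IN={c:6; rest ⊤}  OUT={c:6; rest ⊤}

Merge at B1: IN[B1] = OUT[B0] = {a: -4, b: ⊤, c: ⊤, d: ⊤, e: ⊤, f: ⊤}
Applying B1's transfer function to that IN value gives OUT[B1] (row B1 above).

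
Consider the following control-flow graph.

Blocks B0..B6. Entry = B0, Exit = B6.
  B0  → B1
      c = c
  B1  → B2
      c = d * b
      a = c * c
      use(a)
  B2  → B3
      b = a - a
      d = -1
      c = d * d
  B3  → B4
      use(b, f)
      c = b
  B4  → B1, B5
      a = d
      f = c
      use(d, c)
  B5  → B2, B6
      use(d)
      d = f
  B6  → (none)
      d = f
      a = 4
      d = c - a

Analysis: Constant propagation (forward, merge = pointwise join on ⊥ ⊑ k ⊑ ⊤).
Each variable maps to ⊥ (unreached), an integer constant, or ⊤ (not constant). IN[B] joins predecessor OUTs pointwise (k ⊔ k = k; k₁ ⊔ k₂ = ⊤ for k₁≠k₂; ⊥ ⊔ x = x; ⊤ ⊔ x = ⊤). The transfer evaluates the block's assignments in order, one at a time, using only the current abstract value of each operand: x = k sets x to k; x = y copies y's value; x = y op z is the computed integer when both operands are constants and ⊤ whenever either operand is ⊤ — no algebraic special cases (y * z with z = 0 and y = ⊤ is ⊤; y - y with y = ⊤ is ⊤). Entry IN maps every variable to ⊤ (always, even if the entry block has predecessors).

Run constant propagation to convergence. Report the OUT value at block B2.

Fixpoint table:
  B0: | IN=(all ⊤) | OUT=(all ⊤)
  B1: | IN=(all ⊤) | OUT=(all ⊤)
  B2: | IN=(all ⊤) | OUT={c:1, d:-1; rest ⊤}
  B3: | IN={c:1, d:-1; rest ⊤} | OUT={d:-1; rest ⊤}
  B4: | IN={d:-1; rest ⊤} | OUT={a:-1, d:-1; rest ⊤}
  B5: | IN={a:-1, d:-1; rest ⊤} | OUT={a:-1; rest ⊤}
  B6: | IN={a:-1; rest ⊤} | OUT={a:4; rest ⊤}

Merge at B2: IN[B2] = OUT[B1] ⊔ OUT[B5] = {a: ⊤, b: ⊤, c: ⊤, d: ⊤, e: ⊤, f: ⊤}
Applying B2's transfer function to that IN value gives OUT[B2] (row B2 above).

Answer: {a: ⊤, b: ⊤, c: 1, d: -1, e: ⊤, f: ⊤}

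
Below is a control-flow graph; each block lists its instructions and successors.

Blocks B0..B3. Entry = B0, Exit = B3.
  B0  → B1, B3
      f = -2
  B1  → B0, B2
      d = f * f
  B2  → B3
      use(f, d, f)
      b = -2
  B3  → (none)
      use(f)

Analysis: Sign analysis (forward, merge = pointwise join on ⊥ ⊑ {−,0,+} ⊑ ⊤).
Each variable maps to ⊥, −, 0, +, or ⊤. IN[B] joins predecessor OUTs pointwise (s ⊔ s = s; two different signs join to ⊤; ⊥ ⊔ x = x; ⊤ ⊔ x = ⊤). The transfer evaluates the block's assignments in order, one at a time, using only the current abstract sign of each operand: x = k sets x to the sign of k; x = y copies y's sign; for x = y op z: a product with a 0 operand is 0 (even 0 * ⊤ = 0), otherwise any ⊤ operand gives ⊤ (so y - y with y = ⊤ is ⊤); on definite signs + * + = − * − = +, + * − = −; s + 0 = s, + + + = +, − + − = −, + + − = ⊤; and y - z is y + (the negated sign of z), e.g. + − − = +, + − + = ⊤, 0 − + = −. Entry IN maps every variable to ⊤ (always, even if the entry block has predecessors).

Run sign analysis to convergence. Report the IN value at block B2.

Answer: {a: ⊤, b: ⊤, c: ⊤, d: +, e: ⊤, f: -}

Derivation:
Per-block solution:
  B0:   IN=(all ⊤)   OUT={f:-; rest ⊤}
  B1:   IN={f:-; rest ⊤}   OUT={d:+, f:-; rest ⊤}
  B2:   IN={d:+, f:-; rest ⊤}   OUT={b:-, d:+, f:-; rest ⊤}
  B3:   IN={f:-; rest ⊤}   OUT={f:-; rest ⊤}

Merge at B2: IN[B2] = OUT[B1] = {a: ⊤, b: ⊤, c: ⊤, d: +, e: ⊤, f: -}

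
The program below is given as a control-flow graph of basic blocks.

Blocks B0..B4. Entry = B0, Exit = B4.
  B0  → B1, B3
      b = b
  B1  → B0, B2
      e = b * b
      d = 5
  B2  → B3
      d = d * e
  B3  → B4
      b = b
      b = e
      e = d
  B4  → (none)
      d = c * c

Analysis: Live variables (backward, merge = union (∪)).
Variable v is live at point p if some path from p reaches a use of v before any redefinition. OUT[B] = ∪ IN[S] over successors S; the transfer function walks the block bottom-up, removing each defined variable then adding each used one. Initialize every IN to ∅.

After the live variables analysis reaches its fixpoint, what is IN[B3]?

Answer: {b, c, d, e}

Working:
Converged values:
  B0: | IN={b, c, d, e} | OUT={b, c, d, e}
  B1: | IN={b, c} | OUT={b, c, d, e}
  B2: | IN={b, c, d, e} | OUT={b, c, d, e}
  B3: | IN={b, c, d, e} | OUT={c}
  B4: | IN={c} | OUT={}

Merge at B3: OUT[B3] = IN[B4] = {c}
Applying B3's transfer function to that OUT value gives IN[B3] (row B3 above).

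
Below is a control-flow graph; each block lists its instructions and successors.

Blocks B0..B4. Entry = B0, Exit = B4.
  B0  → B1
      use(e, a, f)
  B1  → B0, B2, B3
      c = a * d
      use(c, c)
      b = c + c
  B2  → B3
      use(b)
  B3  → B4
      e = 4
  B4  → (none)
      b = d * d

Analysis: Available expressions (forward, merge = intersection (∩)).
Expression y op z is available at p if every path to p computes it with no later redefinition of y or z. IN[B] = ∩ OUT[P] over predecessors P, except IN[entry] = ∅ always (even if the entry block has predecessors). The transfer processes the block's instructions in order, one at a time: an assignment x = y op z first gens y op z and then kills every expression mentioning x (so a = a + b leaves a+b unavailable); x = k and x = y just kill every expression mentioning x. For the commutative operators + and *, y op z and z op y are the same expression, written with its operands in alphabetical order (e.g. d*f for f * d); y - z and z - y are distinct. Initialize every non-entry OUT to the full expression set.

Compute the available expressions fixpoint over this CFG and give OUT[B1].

Answer: {a*d, c+c}

Derivation:
Fixpoint table:
  B0: | IN={} | OUT={}
  B1: | IN={} | OUT={a*d, c+c}
  B2: | IN={a*d, c+c} | OUT={a*d, c+c}
  B3: | IN={a*d, c+c} | OUT={a*d, c+c}
  B4: | IN={a*d, c+c} | OUT={a*d, c+c, d*d}

Merge at B1: IN[B1] = OUT[B0] = {}
Applying B1's transfer function to that IN value gives OUT[B1] (row B1 above).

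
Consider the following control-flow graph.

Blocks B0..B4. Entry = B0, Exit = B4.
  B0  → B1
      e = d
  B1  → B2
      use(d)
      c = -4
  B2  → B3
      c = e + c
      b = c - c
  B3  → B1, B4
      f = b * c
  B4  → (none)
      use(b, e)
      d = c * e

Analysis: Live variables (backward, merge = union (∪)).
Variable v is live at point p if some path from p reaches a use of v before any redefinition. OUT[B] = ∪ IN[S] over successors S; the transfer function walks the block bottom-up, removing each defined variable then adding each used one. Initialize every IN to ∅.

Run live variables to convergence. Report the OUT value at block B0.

Answer: {d, e}

Derivation:
Fixpoint table:
  B0:   IN={d}   OUT={d, e}
  B1:   IN={d, e}   OUT={c, d, e}
  B2:   IN={c, d, e}   OUT={b, c, d, e}
  B3:   IN={b, c, d, e}   OUT={b, c, d, e}
  B4:   IN={b, c, e}   OUT={}

Merge at B0: OUT[B0] = IN[B1] = {d, e}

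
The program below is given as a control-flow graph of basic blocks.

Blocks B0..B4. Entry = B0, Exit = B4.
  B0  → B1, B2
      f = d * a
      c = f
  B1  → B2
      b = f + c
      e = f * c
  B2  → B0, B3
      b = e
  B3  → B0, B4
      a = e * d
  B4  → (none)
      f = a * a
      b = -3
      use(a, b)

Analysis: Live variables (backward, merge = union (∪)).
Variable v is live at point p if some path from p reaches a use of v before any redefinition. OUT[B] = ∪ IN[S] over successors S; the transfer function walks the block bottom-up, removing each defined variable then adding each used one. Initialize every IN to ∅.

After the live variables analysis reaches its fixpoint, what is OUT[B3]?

Answer: {a, d, e}

Working:
Per-block solution:
  B0:   IN={a, d, e}   OUT={a, c, d, e, f}
  B1:   IN={a, c, d, f}   OUT={a, d, e}
  B2:   IN={a, d, e}   OUT={a, d, e}
  B3:   IN={d, e}   OUT={a, d, e}
  B4:   IN={a}   OUT={}

Merge at B3: OUT[B3] = IN[B0] ⊔ IN[B4] = {a, d, e}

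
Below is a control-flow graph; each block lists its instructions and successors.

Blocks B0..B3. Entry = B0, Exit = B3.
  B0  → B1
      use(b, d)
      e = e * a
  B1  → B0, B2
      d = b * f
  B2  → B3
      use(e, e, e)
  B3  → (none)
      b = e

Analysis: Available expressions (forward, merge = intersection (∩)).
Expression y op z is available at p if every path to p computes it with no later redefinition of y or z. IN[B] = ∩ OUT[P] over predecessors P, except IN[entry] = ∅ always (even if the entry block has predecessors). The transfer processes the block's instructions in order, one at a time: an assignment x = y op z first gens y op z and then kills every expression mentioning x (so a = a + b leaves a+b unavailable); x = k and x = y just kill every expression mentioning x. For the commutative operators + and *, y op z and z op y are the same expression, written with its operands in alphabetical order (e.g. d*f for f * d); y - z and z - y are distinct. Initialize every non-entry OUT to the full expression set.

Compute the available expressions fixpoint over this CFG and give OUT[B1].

Answer: {b*f}

Derivation:
Fixpoint table:
  B0: | IN={} | OUT={}
  B1: | IN={} | OUT={b*f}
  B2: | IN={b*f} | OUT={b*f}
  B3: | IN={b*f} | OUT={}

Merge at B1: IN[B1] = OUT[B0] = {}
Applying B1's transfer function to that IN value gives OUT[B1] (row B1 above).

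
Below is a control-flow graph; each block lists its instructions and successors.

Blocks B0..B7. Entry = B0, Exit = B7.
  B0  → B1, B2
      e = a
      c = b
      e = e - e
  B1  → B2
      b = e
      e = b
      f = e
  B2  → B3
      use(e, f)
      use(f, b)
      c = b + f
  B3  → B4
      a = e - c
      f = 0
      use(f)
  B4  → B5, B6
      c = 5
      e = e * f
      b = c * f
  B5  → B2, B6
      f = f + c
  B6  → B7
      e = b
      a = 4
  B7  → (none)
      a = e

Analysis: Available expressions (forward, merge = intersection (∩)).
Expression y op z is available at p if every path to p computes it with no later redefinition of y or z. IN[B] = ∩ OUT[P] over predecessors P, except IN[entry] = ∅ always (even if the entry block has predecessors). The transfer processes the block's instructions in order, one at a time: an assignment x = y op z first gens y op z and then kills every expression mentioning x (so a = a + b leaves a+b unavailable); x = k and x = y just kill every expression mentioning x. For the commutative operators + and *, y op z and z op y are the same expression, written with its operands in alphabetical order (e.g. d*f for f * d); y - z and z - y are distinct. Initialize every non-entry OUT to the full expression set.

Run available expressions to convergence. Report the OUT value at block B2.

Answer: {b+f}

Trace:
Fixpoint table:
  B0:  IN={}  OUT={}
  B1:  IN={}  OUT={}
  B2:  IN={}  OUT={b+f}
  B3:  IN={b+f}  OUT={e-c}
  B4:  IN={e-c}  OUT={c*f}
  B5:  IN={c*f}  OUT={}
  B6:  IN={}  OUT={}
  B7:  IN={}  OUT={}

Merge at B2: IN[B2] = OUT[B0] ∩ OUT[B1] ∩ OUT[B5] = {}
Applying B2's transfer function to that IN value gives OUT[B2] (row B2 above).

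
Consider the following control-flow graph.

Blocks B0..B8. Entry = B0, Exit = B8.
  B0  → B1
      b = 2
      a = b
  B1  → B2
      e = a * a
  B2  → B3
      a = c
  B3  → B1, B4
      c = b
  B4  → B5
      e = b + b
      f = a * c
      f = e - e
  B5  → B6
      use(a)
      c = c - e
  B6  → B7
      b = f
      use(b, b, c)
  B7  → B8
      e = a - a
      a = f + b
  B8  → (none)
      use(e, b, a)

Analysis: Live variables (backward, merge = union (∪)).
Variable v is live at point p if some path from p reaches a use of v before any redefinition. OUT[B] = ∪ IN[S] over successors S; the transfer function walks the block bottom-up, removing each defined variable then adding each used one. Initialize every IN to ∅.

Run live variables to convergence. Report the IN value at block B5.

Answer: {a, c, e, f}

Working:
Per-block solution:
  B0:   IN={c}   OUT={a, b, c}
  B1:   IN={a, b, c}   OUT={b, c}
  B2:   IN={b, c}   OUT={a, b}
  B3:   IN={a, b}   OUT={a, b, c}
  B4:   IN={a, b, c}   OUT={a, c, e, f}
  B5:   IN={a, c, e, f}   OUT={a, c, f}
  B6:   IN={a, c, f}   OUT={a, b, f}
  B7:   IN={a, b, f}   OUT={a, b, e}
  B8:   IN={a, b, e}   OUT={}

Merge at B5: OUT[B5] = IN[B6] = {a, c, f}
Applying B5's transfer function to that OUT value gives IN[B5] (row B5 above).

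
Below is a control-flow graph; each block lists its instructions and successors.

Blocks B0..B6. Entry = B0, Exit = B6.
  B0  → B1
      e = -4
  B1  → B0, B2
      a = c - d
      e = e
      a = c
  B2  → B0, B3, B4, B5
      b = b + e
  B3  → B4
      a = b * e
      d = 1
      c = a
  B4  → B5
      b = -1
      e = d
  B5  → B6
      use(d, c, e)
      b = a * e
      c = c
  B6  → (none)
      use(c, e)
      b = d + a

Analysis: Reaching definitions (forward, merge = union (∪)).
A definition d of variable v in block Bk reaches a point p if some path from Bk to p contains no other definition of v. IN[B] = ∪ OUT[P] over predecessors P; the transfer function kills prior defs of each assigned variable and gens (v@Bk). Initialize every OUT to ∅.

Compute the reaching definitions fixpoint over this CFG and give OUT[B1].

Converged values:
  B0:   IN={a@B1, b@B2, e@B1}   OUT={a@B1, b@B2, e@B0}
  B1:   IN={a@B1, b@B2, e@B0}   OUT={a@B1, b@B2, e@B1}
  B2:   IN={a@B1, b@B2, e@B1}   OUT={a@B1, b@B2, e@B1}
  B3:   IN={a@B1, b@B2, e@B1}   OUT={a@B3, b@B2, c@B3, d@B3, e@B1}
  B4:   IN={a@B1, a@B3, b@B2, c@B3, d@B3, e@B1}   OUT={a@B1, a@B3, b@B4, c@B3, d@B3, e@B4}
  B5:   IN={a@B1, a@B3, b@B2, b@B4, c@B3, d@B3, e@B1, e@B4}   OUT={a@B1, a@B3, b@B5, c@B5, d@B3, e@B1, e@B4}
  B6:   IN={a@B1, a@B3, b@B5, c@B5, d@B3, e@B1, e@B4}   OUT={a@B1, a@B3, b@B6, c@B5, d@B3, e@B1, e@B4}

Merge at B1: IN[B1] = OUT[B0] = {a@B1, b@B2, e@B0}
Applying B1's transfer function to that IN value gives OUT[B1] (row B1 above).

Answer: {a@B1, b@B2, e@B1}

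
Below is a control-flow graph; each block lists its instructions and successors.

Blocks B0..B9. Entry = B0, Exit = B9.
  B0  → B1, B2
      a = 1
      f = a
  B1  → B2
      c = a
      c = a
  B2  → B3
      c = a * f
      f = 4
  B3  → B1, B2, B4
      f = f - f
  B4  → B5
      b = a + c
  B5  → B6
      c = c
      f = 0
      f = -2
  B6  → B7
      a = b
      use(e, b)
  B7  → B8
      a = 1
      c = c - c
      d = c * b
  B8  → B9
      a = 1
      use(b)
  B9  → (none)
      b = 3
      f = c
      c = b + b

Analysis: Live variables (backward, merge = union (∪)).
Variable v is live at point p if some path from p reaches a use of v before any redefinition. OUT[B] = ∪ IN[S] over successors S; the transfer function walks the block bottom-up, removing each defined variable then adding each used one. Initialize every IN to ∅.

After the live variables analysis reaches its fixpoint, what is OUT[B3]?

Fixpoint table:
  B0: | IN={e} | OUT={a, e, f}
  B1: | IN={a, e, f} | OUT={a, e, f}
  B2: | IN={a, e, f} | OUT={a, c, e, f}
  B3: | IN={a, c, e, f} | OUT={a, c, e, f}
  B4: | IN={a, c, e} | OUT={b, c, e}
  B5: | IN={b, c, e} | OUT={b, c, e}
  B6: | IN={b, c, e} | OUT={b, c}
  B7: | IN={b, c} | OUT={b, c}
  B8: | IN={b, c} | OUT={c}
  B9: | IN={c} | OUT={}

Merge at B3: OUT[B3] = IN[B1] ⊔ IN[B2] ⊔ IN[B4] = {a, c, e, f}

Answer: {a, c, e, f}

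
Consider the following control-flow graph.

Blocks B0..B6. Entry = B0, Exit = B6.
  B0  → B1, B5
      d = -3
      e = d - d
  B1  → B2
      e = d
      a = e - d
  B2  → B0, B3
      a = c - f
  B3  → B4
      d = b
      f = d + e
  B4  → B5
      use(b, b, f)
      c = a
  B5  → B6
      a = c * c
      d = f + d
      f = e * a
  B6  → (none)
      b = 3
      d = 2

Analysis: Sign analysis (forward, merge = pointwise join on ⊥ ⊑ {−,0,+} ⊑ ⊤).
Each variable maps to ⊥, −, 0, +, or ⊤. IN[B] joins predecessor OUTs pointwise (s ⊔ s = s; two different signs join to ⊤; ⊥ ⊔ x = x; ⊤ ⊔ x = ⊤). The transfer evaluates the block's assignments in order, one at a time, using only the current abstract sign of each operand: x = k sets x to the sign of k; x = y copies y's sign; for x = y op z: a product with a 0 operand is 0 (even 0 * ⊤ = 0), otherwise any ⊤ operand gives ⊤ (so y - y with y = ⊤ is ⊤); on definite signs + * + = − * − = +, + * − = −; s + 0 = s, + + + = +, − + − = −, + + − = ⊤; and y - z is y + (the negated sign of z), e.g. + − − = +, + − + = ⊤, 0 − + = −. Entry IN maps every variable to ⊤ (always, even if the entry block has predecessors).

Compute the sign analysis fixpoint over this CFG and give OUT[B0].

Per-block solution:
  B0:  IN=(all ⊤)  OUT={d:-; rest ⊤}
  B1:  IN={d:-; rest ⊤}  OUT={d:-, e:-; rest ⊤}
  B2:  IN={d:-, e:-; rest ⊤}  OUT={d:-, e:-; rest ⊤}
  B3:  IN={d:-, e:-; rest ⊤}  OUT={e:-; rest ⊤}
  B4:  IN={e:-; rest ⊤}  OUT={e:-; rest ⊤}
  B5:  IN=(all ⊤)  OUT=(all ⊤)
  B6:  IN=(all ⊤)  OUT={b:+, d:+; rest ⊤}

Merge at B0 (entry node, so the boundary value (all ⊤) is joined with the incoming edge(s)): IN[B0] = (all ⊤) ⊔ OUT[B2] = {a: ⊤, b: ⊤, c: ⊤, d: ⊤, e: ⊤, f: ⊤}
Applying B0's transfer function to that IN value gives OUT[B0] (row B0 above).

Answer: {a: ⊤, b: ⊤, c: ⊤, d: -, e: ⊤, f: ⊤}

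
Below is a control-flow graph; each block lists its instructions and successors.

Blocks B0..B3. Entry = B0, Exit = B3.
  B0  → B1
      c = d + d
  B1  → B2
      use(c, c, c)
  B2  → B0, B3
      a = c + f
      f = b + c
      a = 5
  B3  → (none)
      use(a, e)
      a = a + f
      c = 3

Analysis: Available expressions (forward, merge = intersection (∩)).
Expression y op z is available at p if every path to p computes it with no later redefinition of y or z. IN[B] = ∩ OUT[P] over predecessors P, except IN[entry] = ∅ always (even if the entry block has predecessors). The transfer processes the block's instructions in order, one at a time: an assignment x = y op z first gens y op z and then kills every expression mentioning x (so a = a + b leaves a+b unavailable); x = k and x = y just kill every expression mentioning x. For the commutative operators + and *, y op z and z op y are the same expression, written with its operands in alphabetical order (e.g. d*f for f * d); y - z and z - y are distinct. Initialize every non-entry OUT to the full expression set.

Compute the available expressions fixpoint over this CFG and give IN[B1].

Converged values:
  B0: | IN={} | OUT={d+d}
  B1: | IN={d+d} | OUT={d+d}
  B2: | IN={d+d} | OUT={b+c, d+d}
  B3: | IN={b+c, d+d} | OUT={d+d}

Merge at B1: IN[B1] = OUT[B0] = {d+d}

Answer: {d+d}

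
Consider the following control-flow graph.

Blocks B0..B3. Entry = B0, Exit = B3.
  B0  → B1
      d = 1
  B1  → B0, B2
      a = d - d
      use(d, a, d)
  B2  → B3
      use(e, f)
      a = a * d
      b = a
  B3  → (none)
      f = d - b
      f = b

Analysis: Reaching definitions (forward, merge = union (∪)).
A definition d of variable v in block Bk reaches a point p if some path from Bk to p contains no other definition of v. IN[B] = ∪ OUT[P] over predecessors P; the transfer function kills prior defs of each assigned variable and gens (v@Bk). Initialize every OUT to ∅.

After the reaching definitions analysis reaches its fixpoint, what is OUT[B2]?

Answer: {a@B2, b@B2, d@B0}

Working:
Converged values:
  B0: | IN={a@B1, d@B0} | OUT={a@B1, d@B0}
  B1: | IN={a@B1, d@B0} | OUT={a@B1, d@B0}
  B2: | IN={a@B1, d@B0} | OUT={a@B2, b@B2, d@B0}
  B3: | IN={a@B2, b@B2, d@B0} | OUT={a@B2, b@B2, d@B0, f@B3}

Merge at B2: IN[B2] = OUT[B1] = {a@B1, d@B0}
Applying B2's transfer function to that IN value gives OUT[B2] (row B2 above).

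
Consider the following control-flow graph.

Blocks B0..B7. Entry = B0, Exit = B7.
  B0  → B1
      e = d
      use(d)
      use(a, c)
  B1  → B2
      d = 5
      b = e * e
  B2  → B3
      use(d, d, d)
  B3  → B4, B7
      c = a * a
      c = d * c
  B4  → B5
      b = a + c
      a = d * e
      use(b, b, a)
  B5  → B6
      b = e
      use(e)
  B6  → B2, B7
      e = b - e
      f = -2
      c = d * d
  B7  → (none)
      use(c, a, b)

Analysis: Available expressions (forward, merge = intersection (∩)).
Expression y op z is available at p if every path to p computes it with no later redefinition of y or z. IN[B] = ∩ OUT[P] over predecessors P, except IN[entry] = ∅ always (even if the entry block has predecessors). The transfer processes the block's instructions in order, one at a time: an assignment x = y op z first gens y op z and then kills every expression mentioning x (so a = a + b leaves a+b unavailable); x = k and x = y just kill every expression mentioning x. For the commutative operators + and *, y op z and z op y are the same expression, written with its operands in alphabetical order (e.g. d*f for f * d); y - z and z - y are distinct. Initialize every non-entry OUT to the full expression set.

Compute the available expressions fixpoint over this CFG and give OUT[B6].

Answer: {d*d}

Trace:
Fixpoint table:
  B0: | IN={} | OUT={}
  B1: | IN={} | OUT={e*e}
  B2: | IN={} | OUT={}
  B3: | IN={} | OUT={a*a}
  B4: | IN={a*a} | OUT={d*e}
  B5: | IN={d*e} | OUT={d*e}
  B6: | IN={d*e} | OUT={d*d}
  B7: | IN={} | OUT={}

Merge at B6: IN[B6] = OUT[B5] = {d*e}
Applying B6's transfer function to that IN value gives OUT[B6] (row B6 above).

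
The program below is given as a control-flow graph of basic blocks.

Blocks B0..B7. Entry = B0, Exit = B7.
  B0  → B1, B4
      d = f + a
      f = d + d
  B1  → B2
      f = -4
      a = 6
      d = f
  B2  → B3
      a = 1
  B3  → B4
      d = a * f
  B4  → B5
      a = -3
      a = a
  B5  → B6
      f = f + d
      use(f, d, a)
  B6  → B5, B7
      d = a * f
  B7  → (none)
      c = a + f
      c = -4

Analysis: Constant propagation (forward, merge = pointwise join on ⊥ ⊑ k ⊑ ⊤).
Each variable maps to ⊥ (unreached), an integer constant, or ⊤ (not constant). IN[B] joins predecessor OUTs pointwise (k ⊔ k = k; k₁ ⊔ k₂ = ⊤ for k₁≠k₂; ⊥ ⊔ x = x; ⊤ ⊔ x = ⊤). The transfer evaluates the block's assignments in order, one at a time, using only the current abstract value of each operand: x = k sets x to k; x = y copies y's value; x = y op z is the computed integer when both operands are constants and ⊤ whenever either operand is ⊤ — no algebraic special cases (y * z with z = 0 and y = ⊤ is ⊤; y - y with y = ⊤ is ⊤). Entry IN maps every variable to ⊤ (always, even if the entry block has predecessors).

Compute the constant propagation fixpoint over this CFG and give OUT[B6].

Answer: {a: -3, b: ⊤, c: ⊤, d: ⊤, e: ⊤, f: ⊤}

Working:
Per-block solution:
  B0:   IN=(all ⊤)   OUT=(all ⊤)
  B1:   IN=(all ⊤)   OUT={a:6, d:-4, f:-4; rest ⊤}
  B2:   IN={a:6, d:-4, f:-4; rest ⊤}   OUT={a:1, d:-4, f:-4; rest ⊤}
  B3:   IN={a:1, d:-4, f:-4; rest ⊤}   OUT={a:1, d:-4, f:-4; rest ⊤}
  B4:   IN=(all ⊤)   OUT={a:-3; rest ⊤}
  B5:   IN={a:-3; rest ⊤}   OUT={a:-3; rest ⊤}
  B6:   IN={a:-3; rest ⊤}   OUT={a:-3; rest ⊤}
  B7:   IN={a:-3; rest ⊤}   OUT={a:-3, c:-4; rest ⊤}

Merge at B6: IN[B6] = OUT[B5] = {a: -3, b: ⊤, c: ⊤, d: ⊤, e: ⊤, f: ⊤}
Applying B6's transfer function to that IN value gives OUT[B6] (row B6 above).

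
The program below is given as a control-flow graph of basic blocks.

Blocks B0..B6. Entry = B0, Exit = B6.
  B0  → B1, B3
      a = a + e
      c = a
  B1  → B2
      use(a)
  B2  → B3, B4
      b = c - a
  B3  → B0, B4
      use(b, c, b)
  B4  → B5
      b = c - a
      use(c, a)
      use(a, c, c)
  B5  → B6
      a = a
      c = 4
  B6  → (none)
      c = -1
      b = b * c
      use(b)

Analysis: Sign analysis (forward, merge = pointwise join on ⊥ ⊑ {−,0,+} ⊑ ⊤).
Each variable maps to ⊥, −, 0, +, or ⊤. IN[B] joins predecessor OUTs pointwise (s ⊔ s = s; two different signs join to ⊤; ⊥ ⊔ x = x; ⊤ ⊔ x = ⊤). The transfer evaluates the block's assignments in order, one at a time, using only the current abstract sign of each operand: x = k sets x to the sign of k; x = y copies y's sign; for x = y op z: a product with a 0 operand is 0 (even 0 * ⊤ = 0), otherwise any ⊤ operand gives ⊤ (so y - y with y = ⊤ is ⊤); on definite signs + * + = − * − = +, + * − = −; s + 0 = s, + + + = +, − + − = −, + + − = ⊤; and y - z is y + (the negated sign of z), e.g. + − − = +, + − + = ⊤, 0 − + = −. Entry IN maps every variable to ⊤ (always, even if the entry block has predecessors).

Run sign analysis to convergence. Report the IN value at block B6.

Answer: {a: ⊤, b: ⊤, c: +, d: ⊤, e: ⊤, f: ⊤}

Working:
Per-block solution:
  B0:   IN=(all ⊤)   OUT=(all ⊤)
  B1:   IN=(all ⊤)   OUT=(all ⊤)
  B2:   IN=(all ⊤)   OUT=(all ⊤)
  B3:   IN=(all ⊤)   OUT=(all ⊤)
  B4:   IN=(all ⊤)   OUT=(all ⊤)
  B5:   IN=(all ⊤)   OUT={c:+; rest ⊤}
  B6:   IN={c:+; rest ⊤}   OUT={c:-; rest ⊤}

Merge at B6: IN[B6] = OUT[B5] = {a: ⊤, b: ⊤, c: +, d: ⊤, e: ⊤, f: ⊤}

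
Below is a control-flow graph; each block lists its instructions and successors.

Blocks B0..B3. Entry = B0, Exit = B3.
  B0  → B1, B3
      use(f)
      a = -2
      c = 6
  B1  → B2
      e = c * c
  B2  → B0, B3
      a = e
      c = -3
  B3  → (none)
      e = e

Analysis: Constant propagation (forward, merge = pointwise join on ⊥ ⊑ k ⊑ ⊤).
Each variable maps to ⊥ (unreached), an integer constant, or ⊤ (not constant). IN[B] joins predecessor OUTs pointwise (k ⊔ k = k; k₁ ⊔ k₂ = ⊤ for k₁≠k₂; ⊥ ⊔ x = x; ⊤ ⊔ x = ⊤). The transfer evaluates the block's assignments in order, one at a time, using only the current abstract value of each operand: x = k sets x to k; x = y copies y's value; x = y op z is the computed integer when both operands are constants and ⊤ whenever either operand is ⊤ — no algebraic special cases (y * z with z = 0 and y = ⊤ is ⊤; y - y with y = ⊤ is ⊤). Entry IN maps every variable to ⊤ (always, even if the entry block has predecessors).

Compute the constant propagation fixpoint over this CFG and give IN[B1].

Fixpoint table:
  B0: | IN=(all ⊤) | OUT={a:-2, c:6; rest ⊤}
  B1: | IN={a:-2, c:6; rest ⊤} | OUT={a:-2, c:6, e:36; rest ⊤}
  B2: | IN={a:-2, c:6, e:36; rest ⊤} | OUT={a:36, c:-3, e:36; rest ⊤}
  B3: | IN=(all ⊤) | OUT=(all ⊤)

Merge at B1: IN[B1] = OUT[B0] = {a: -2, b: ⊤, c: 6, d: ⊤, e: ⊤, f: ⊤}

Answer: {a: -2, b: ⊤, c: 6, d: ⊤, e: ⊤, f: ⊤}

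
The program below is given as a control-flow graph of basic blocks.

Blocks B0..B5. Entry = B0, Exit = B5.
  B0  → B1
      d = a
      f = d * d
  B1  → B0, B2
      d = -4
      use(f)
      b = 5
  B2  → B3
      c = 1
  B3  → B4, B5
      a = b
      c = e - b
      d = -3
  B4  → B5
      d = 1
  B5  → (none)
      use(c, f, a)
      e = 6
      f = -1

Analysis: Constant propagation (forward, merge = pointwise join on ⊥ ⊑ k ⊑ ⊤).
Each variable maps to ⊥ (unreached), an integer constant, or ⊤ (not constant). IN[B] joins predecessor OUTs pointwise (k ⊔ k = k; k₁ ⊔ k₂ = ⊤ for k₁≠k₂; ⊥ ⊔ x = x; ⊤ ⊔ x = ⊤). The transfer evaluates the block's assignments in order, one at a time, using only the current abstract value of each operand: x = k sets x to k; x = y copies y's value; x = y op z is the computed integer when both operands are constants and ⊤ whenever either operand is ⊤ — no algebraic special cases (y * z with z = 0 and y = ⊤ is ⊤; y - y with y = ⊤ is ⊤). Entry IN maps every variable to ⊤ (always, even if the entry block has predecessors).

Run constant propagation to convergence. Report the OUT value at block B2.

Answer: {a: ⊤, b: 5, c: 1, d: -4, e: ⊤, f: ⊤}

Trace:
Converged values:
  B0:   IN=(all ⊤)   OUT=(all ⊤)
  B1:   IN=(all ⊤)   OUT={b:5, d:-4; rest ⊤}
  B2:   IN={b:5, d:-4; rest ⊤}   OUT={b:5, c:1, d:-4; rest ⊤}
  B3:   IN={b:5, c:1, d:-4; rest ⊤}   OUT={a:5, b:5, d:-3; rest ⊤}
  B4:   IN={a:5, b:5, d:-3; rest ⊤}   OUT={a:5, b:5, d:1; rest ⊤}
  B5:   IN={a:5, b:5; rest ⊤}   OUT={a:5, b:5, e:6, f:-1; rest ⊤}

Merge at B2: IN[B2] = OUT[B1] = {a: ⊤, b: 5, c: ⊤, d: -4, e: ⊤, f: ⊤}
Applying B2's transfer function to that IN value gives OUT[B2] (row B2 above).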